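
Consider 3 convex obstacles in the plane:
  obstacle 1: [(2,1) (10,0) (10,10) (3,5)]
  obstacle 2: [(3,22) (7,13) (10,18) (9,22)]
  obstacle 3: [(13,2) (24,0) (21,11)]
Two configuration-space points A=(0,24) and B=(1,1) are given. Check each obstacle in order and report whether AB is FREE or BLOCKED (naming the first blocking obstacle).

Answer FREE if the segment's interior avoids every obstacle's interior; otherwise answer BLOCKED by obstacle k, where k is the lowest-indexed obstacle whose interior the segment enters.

FREE

Obstacle 1 [(2,1) (10,0) (10,10) (3,5)]:
  edge (2,1)–(10,0): clear
  edge (10,0)–(10,10): clear
  edge (10,10)–(3,5): clear
  edge (3,5)–(2,1): clear
  midpoint (1/2,25/2) outside
  → clear
Obstacle 2 [(3,22) (7,13) (10,18) (9,22)]:
  edge (3,22)–(7,13): clear
  edge (7,13)–(10,18): clear
  edge (10,18)–(9,22): clear
  edge (9,22)–(3,22): clear
  midpoint (1/2,25/2) outside
  → clear
Obstacle 3 [(13,2) (24,0) (21,11)]:
  edge (13,2)–(24,0): clear
  edge (24,0)–(21,11): clear
  edge (21,11)–(13,2): clear
  midpoint (1/2,25/2) outside
  → clear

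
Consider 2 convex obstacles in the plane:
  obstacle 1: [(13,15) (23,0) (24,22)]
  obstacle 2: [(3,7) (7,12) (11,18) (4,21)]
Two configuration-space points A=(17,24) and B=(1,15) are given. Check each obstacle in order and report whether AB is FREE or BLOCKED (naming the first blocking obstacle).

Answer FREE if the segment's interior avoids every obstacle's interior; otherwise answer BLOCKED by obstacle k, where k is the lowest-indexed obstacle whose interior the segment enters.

BLOCKED by obstacle 2

Obstacle 1 [(13,15) (23,0) (24,22)]:
  edge (13,15)–(23,0): clear
  edge (23,0)–(24,22): clear
  edge (24,22)–(13,15): clear
  midpoint (9,39/2) outside
  → clear
Obstacle 2 [(3,7) (7,12) (11,18) (4,21)]:
  edge (3,7)–(7,12): clear
  edge (7,12)–(11,18): clear
  edge (11,18)–(4,21): crosses AB
  edge (4,21)–(3,7): crosses AB
  → BLOCKED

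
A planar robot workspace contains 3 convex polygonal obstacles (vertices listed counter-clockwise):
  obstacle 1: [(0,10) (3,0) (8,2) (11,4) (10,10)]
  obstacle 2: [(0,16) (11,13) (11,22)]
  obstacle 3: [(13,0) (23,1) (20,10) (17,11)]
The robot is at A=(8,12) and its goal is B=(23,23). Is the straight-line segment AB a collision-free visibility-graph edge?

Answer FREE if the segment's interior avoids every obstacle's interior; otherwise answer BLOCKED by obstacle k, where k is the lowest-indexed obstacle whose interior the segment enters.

Obstacle 1 [(0,10) (3,0) (8,2) (11,4) (10,10)]:
  edge (0,10)–(3,0): clear
  edge (3,0)–(8,2): clear
  edge (8,2)–(11,4): clear
  edge (11,4)–(10,10): clear
  edge (10,10)–(0,10): clear
  midpoint (31/2,35/2) outside
  → clear
Obstacle 2 [(0,16) (11,13) (11,22)]:
  edge (0,16)–(11,13): crosses AB
  edge (11,13)–(11,22): crosses AB
  edge (11,22)–(0,16): clear
  → BLOCKED
Obstacle 3 [(13,0) (23,1) (20,10) (17,11)]:
  edge (13,0)–(23,1): clear
  edge (23,1)–(20,10): clear
  edge (20,10)–(17,11): clear
  edge (17,11)–(13,0): clear
  midpoint (31/2,35/2) outside
  → clear

BLOCKED by obstacle 2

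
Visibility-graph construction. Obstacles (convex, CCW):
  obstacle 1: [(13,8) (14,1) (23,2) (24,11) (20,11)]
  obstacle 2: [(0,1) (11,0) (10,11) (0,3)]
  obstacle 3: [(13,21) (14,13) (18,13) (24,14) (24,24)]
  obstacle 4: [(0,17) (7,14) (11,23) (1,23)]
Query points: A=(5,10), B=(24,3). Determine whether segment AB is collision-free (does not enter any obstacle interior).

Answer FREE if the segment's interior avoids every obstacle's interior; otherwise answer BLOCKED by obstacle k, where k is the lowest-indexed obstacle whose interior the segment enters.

BLOCKED by obstacle 1

Obstacle 1 [(13,8) (14,1) (23,2) (24,11) (20,11)]:
  edge (13,8)–(14,1): crosses AB
  edge (14,1)–(23,2): clear
  edge (23,2)–(24,11): crosses AB
  edge (24,11)–(20,11): clear
  edge (20,11)–(13,8): clear
  → BLOCKED
Obstacle 2 [(0,1) (11,0) (10,11) (0,3)]:
  edge (0,1)–(11,0): clear
  edge (11,0)–(10,11): crosses AB
  edge (10,11)–(0,3): crosses AB
  edge (0,3)–(0,1): clear
  → BLOCKED
Obstacle 3 [(13,21) (14,13) (18,13) (24,14) (24,24)]:
  edge (13,21)–(14,13): clear
  edge (14,13)–(18,13): clear
  edge (18,13)–(24,14): clear
  edge (24,14)–(24,24): clear
  edge (24,24)–(13,21): clear
  midpoint (29/2,13/2) outside
  → clear
Obstacle 4 [(0,17) (7,14) (11,23) (1,23)]:
  edge (0,17)–(7,14): clear
  edge (7,14)–(11,23): clear
  edge (11,23)–(1,23): clear
  edge (1,23)–(0,17): clear
  midpoint (29/2,13/2) outside
  → clear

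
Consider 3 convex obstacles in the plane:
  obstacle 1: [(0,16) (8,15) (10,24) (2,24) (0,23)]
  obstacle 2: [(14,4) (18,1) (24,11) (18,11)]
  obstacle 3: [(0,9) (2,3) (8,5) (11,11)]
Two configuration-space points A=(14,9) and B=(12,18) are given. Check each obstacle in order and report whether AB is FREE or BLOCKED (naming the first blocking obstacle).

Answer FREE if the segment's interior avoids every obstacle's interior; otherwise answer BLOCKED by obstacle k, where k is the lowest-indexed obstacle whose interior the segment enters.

Obstacle 1 [(0,16) (8,15) (10,24) (2,24) (0,23)]:
  edge (0,16)–(8,15): clear
  edge (8,15)–(10,24): clear
  edge (10,24)–(2,24): clear
  edge (2,24)–(0,23): clear
  edge (0,23)–(0,16): clear
  midpoint (13,27/2) outside
  → clear
Obstacle 2 [(14,4) (18,1) (24,11) (18,11)]:
  edge (14,4)–(18,1): clear
  edge (18,1)–(24,11): clear
  edge (24,11)–(18,11): clear
  edge (18,11)–(14,4): clear
  midpoint (13,27/2) outside
  → clear
Obstacle 3 [(0,9) (2,3) (8,5) (11,11)]:
  edge (0,9)–(2,3): clear
  edge (2,3)–(8,5): clear
  edge (8,5)–(11,11): clear
  edge (11,11)–(0,9): clear
  midpoint (13,27/2) outside
  → clear

FREE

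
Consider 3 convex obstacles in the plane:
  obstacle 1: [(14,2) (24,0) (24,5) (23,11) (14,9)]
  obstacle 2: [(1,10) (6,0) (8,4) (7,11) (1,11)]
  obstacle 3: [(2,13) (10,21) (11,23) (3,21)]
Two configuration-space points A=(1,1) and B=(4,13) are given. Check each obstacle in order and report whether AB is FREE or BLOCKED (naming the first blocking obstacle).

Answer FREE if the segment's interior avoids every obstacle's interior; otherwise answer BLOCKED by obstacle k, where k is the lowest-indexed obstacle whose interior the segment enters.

Obstacle 1 [(14,2) (24,0) (24,5) (23,11) (14,9)]:
  edge (14,2)–(24,0): clear
  edge (24,0)–(24,5): clear
  edge (24,5)–(23,11): clear
  edge (23,11)–(14,9): clear
  edge (14,9)–(14,2): clear
  midpoint (5/2,7) outside
  → clear
Obstacle 2 [(1,10) (6,0) (8,4) (7,11) (1,11)]:
  edge (1,10)–(6,0): crosses AB
  edge (6,0)–(8,4): clear
  edge (8,4)–(7,11): clear
  edge (7,11)–(1,11): crosses AB
  edge (1,11)–(1,10): clear
  → BLOCKED
Obstacle 3 [(2,13) (10,21) (11,23) (3,21)]:
  edge (2,13)–(10,21): clear
  edge (10,21)–(11,23): clear
  edge (11,23)–(3,21): clear
  edge (3,21)–(2,13): clear
  midpoint (5/2,7) outside
  → clear

BLOCKED by obstacle 2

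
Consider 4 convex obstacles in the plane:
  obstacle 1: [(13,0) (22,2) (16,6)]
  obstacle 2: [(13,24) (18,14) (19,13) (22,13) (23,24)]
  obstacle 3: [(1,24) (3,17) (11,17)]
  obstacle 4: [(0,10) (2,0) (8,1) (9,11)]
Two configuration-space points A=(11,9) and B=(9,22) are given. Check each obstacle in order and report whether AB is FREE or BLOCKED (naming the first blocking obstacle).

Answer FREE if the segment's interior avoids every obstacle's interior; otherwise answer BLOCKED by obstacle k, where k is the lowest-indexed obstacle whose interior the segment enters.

Obstacle 1 [(13,0) (22,2) (16,6)]:
  edge (13,0)–(22,2): clear
  edge (22,2)–(16,6): clear
  edge (16,6)–(13,0): clear
  midpoint (10,31/2) outside
  → clear
Obstacle 2 [(13,24) (18,14) (19,13) (22,13) (23,24)]:
  edge (13,24)–(18,14): clear
  edge (18,14)–(19,13): clear
  edge (19,13)–(22,13): clear
  edge (22,13)–(23,24): clear
  edge (23,24)–(13,24): clear
  midpoint (10,31/2) outside
  → clear
Obstacle 3 [(1,24) (3,17) (11,17)]:
  edge (1,24)–(3,17): clear
  edge (3,17)–(11,17): crosses AB
  edge (11,17)–(1,24): crosses AB
  → BLOCKED
Obstacle 4 [(0,10) (2,0) (8,1) (9,11)]:
  edge (0,10)–(2,0): clear
  edge (2,0)–(8,1): clear
  edge (8,1)–(9,11): clear
  edge (9,11)–(0,10): clear
  midpoint (10,31/2) outside
  → clear

BLOCKED by obstacle 3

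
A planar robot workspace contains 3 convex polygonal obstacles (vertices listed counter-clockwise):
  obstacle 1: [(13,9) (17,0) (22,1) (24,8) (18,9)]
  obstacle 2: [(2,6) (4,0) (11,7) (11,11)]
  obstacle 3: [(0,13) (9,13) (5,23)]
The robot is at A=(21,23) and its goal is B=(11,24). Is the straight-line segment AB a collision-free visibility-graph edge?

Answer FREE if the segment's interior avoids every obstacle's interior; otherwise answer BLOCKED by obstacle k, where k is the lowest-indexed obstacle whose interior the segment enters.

FREE

Obstacle 1 [(13,9) (17,0) (22,1) (24,8) (18,9)]:
  edge (13,9)–(17,0): clear
  edge (17,0)–(22,1): clear
  edge (22,1)–(24,8): clear
  edge (24,8)–(18,9): clear
  edge (18,9)–(13,9): clear
  midpoint (16,47/2) outside
  → clear
Obstacle 2 [(2,6) (4,0) (11,7) (11,11)]:
  edge (2,6)–(4,0): clear
  edge (4,0)–(11,7): clear
  edge (11,7)–(11,11): clear
  edge (11,11)–(2,6): clear
  midpoint (16,47/2) outside
  → clear
Obstacle 3 [(0,13) (9,13) (5,23)]:
  edge (0,13)–(9,13): clear
  edge (9,13)–(5,23): clear
  edge (5,23)–(0,13): clear
  midpoint (16,47/2) outside
  → clear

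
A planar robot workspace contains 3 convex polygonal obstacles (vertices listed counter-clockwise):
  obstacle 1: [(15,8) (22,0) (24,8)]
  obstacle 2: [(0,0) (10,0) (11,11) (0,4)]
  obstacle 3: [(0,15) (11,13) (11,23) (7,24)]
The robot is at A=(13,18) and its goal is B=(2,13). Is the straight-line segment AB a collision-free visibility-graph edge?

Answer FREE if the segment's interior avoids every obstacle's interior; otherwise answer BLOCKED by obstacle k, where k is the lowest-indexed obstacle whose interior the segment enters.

BLOCKED by obstacle 3

Obstacle 1 [(15,8) (22,0) (24,8)]:
  edge (15,8)–(22,0): clear
  edge (22,0)–(24,8): clear
  edge (24,8)–(15,8): clear
  midpoint (15/2,31/2) outside
  → clear
Obstacle 2 [(0,0) (10,0) (11,11) (0,4)]:
  edge (0,0)–(10,0): clear
  edge (10,0)–(11,11): clear
  edge (11,11)–(0,4): clear
  edge (0,4)–(0,0): clear
  midpoint (15/2,31/2) outside
  → clear
Obstacle 3 [(0,15) (11,13) (11,23) (7,24)]:
  edge (0,15)–(11,13): crosses AB
  edge (11,13)–(11,23): crosses AB
  edge (11,23)–(7,24): clear
  edge (7,24)–(0,15): clear
  → BLOCKED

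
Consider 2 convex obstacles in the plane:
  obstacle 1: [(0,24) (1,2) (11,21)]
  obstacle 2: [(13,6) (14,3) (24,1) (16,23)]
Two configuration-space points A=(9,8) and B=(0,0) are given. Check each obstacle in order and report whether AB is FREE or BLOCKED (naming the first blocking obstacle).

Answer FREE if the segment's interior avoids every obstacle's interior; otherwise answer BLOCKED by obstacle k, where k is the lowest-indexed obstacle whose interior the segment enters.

FREE

Obstacle 1 [(0,24) (1,2) (11,21)]:
  edge (0,24)–(1,2): clear
  edge (1,2)–(11,21): clear
  edge (11,21)–(0,24): clear
  midpoint (9/2,4) outside
  → clear
Obstacle 2 [(13,6) (14,3) (24,1) (16,23)]:
  edge (13,6)–(14,3): clear
  edge (14,3)–(24,1): clear
  edge (24,1)–(16,23): clear
  edge (16,23)–(13,6): clear
  midpoint (9/2,4) outside
  → clear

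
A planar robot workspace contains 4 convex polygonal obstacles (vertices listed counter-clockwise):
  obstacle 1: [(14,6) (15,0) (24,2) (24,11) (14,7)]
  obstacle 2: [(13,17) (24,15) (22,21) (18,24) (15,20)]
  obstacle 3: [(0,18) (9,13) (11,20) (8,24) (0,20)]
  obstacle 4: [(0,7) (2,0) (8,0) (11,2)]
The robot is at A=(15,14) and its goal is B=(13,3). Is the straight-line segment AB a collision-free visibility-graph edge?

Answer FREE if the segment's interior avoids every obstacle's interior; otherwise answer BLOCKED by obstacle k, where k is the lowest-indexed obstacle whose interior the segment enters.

FREE

Obstacle 1 [(14,6) (15,0) (24,2) (24,11) (14,7)]:
  edge (14,6)–(15,0): clear
  edge (15,0)–(24,2): clear
  edge (24,2)–(24,11): clear
  edge (24,11)–(14,7): clear
  edge (14,7)–(14,6): clear
  midpoint (14,17/2) outside
  → clear
Obstacle 2 [(13,17) (24,15) (22,21) (18,24) (15,20)]:
  edge (13,17)–(24,15): clear
  edge (24,15)–(22,21): clear
  edge (22,21)–(18,24): clear
  edge (18,24)–(15,20): clear
  edge (15,20)–(13,17): clear
  midpoint (14,17/2) outside
  → clear
Obstacle 3 [(0,18) (9,13) (11,20) (8,24) (0,20)]:
  edge (0,18)–(9,13): clear
  edge (9,13)–(11,20): clear
  edge (11,20)–(8,24): clear
  edge (8,24)–(0,20): clear
  edge (0,20)–(0,18): clear
  midpoint (14,17/2) outside
  → clear
Obstacle 4 [(0,7) (2,0) (8,0) (11,2)]:
  edge (0,7)–(2,0): clear
  edge (2,0)–(8,0): clear
  edge (8,0)–(11,2): clear
  edge (11,2)–(0,7): clear
  midpoint (14,17/2) outside
  → clear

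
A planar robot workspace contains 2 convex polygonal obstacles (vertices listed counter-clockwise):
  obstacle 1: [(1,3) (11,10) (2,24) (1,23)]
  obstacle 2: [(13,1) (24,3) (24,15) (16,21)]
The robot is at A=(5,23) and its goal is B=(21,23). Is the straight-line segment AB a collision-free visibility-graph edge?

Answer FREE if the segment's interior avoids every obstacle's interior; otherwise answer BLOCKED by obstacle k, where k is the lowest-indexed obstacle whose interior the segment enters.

FREE

Obstacle 1 [(1,3) (11,10) (2,24) (1,23)]:
  edge (1,3)–(11,10): clear
  edge (11,10)–(2,24): clear
  edge (2,24)–(1,23): clear
  edge (1,23)–(1,3): clear
  midpoint (13,23) outside
  → clear
Obstacle 2 [(13,1) (24,3) (24,15) (16,21)]:
  edge (13,1)–(24,3): clear
  edge (24,3)–(24,15): clear
  edge (24,15)–(16,21): clear
  edge (16,21)–(13,1): clear
  midpoint (13,23) outside
  → clear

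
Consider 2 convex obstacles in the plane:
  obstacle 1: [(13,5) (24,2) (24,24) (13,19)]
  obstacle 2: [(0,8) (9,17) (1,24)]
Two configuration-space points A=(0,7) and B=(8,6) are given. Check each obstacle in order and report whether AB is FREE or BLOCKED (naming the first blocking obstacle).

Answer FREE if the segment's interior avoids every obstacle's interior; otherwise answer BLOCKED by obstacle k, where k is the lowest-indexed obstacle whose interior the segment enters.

FREE

Obstacle 1 [(13,5) (24,2) (24,24) (13,19)]:
  edge (13,5)–(24,2): clear
  edge (24,2)–(24,24): clear
  edge (24,24)–(13,19): clear
  edge (13,19)–(13,5): clear
  midpoint (4,13/2) outside
  → clear
Obstacle 2 [(0,8) (9,17) (1,24)]:
  edge (0,8)–(9,17): clear
  edge (9,17)–(1,24): clear
  edge (1,24)–(0,8): clear
  midpoint (4,13/2) outside
  → clear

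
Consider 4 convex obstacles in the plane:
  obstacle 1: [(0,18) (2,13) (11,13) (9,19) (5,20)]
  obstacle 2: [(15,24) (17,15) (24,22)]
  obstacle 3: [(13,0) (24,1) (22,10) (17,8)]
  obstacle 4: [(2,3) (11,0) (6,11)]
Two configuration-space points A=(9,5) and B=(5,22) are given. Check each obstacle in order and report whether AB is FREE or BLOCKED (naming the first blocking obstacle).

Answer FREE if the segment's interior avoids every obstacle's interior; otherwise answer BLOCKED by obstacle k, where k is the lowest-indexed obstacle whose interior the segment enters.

Obstacle 1 [(0,18) (2,13) (11,13) (9,19) (5,20)]:
  edge (0,18)–(2,13): clear
  edge (2,13)–(11,13): crosses AB
  edge (11,13)–(9,19): clear
  edge (9,19)–(5,20): crosses AB
  edge (5,20)–(0,18): clear
  → BLOCKED
Obstacle 2 [(15,24) (17,15) (24,22)]:
  edge (15,24)–(17,15): clear
  edge (17,15)–(24,22): clear
  edge (24,22)–(15,24): clear
  midpoint (7,27/2) outside
  → clear
Obstacle 3 [(13,0) (24,1) (22,10) (17,8)]:
  edge (13,0)–(24,1): clear
  edge (24,1)–(22,10): clear
  edge (22,10)–(17,8): clear
  edge (17,8)–(13,0): clear
  midpoint (7,27/2) outside
  → clear
Obstacle 4 [(2,3) (11,0) (6,11)]:
  edge (2,3)–(11,0): clear
  edge (11,0)–(6,11): clear
  edge (6,11)–(2,3): clear
  midpoint (7,27/2) outside
  → clear

BLOCKED by obstacle 1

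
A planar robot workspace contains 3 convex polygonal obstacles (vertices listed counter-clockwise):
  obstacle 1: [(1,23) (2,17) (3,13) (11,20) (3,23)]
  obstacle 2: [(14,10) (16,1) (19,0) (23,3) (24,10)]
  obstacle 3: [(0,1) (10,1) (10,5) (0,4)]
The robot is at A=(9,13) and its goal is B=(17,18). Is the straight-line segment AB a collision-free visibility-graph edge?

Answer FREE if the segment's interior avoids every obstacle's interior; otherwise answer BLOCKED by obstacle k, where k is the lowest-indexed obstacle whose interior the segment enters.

Obstacle 1 [(1,23) (2,17) (3,13) (11,20) (3,23)]:
  edge (1,23)–(2,17): clear
  edge (2,17)–(3,13): clear
  edge (3,13)–(11,20): clear
  edge (11,20)–(3,23): clear
  edge (3,23)–(1,23): clear
  midpoint (13,31/2) outside
  → clear
Obstacle 2 [(14,10) (16,1) (19,0) (23,3) (24,10)]:
  edge (14,10)–(16,1): clear
  edge (16,1)–(19,0): clear
  edge (19,0)–(23,3): clear
  edge (23,3)–(24,10): clear
  edge (24,10)–(14,10): clear
  midpoint (13,31/2) outside
  → clear
Obstacle 3 [(0,1) (10,1) (10,5) (0,4)]:
  edge (0,1)–(10,1): clear
  edge (10,1)–(10,5): clear
  edge (10,5)–(0,4): clear
  edge (0,4)–(0,1): clear
  midpoint (13,31/2) outside
  → clear

FREE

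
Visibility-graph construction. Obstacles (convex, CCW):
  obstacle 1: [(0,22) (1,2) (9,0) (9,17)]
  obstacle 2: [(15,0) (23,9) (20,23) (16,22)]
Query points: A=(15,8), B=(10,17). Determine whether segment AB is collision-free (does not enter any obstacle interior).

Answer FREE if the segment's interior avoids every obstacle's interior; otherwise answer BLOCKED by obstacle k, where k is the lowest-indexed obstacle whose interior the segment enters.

FREE

Obstacle 1 [(0,22) (1,2) (9,0) (9,17)]:
  edge (0,22)–(1,2): clear
  edge (1,2)–(9,0): clear
  edge (9,0)–(9,17): clear
  edge (9,17)–(0,22): clear
  midpoint (25/2,25/2) outside
  → clear
Obstacle 2 [(15,0) (23,9) (20,23) (16,22)]:
  edge (15,0)–(23,9): clear
  edge (23,9)–(20,23): clear
  edge (20,23)–(16,22): clear
  edge (16,22)–(15,0): clear
  midpoint (25/2,25/2) outside
  → clear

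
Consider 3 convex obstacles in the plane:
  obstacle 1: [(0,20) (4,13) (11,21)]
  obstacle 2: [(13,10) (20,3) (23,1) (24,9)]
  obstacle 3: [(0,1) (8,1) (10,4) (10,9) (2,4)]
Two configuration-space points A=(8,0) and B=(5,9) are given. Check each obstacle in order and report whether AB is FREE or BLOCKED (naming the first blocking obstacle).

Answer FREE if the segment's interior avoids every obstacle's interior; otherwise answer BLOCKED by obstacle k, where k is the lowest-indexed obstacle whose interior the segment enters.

BLOCKED by obstacle 3

Obstacle 1 [(0,20) (4,13) (11,21)]:
  edge (0,20)–(4,13): clear
  edge (4,13)–(11,21): clear
  edge (11,21)–(0,20): clear
  midpoint (13/2,9/2) outside
  → clear
Obstacle 2 [(13,10) (20,3) (23,1) (24,9)]:
  edge (13,10)–(20,3): clear
  edge (20,3)–(23,1): clear
  edge (23,1)–(24,9): clear
  edge (24,9)–(13,10): clear
  midpoint (13/2,9/2) outside
  → clear
Obstacle 3 [(0,1) (8,1) (10,4) (10,9) (2,4)]:
  edge (0,1)–(8,1): crosses AB
  edge (8,1)–(10,4): clear
  edge (10,4)–(10,9): clear
  edge (10,9)–(2,4): crosses AB
  edge (2,4)–(0,1): clear
  → BLOCKED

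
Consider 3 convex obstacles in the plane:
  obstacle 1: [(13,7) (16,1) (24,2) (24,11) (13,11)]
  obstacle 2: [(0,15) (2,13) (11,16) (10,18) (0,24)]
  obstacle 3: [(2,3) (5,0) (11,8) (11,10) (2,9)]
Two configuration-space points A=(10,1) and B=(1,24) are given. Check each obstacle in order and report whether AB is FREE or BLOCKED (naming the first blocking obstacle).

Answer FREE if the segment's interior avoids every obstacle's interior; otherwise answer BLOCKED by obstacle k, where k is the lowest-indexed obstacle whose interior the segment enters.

BLOCKED by obstacle 2

Obstacle 1 [(13,7) (16,1) (24,2) (24,11) (13,11)]:
  edge (13,7)–(16,1): clear
  edge (16,1)–(24,2): clear
  edge (24,2)–(24,11): clear
  edge (24,11)–(13,11): clear
  edge (13,11)–(13,7): clear
  midpoint (11/2,25/2) outside
  → clear
Obstacle 2 [(0,15) (2,13) (11,16) (10,18) (0,24)]:
  edge (0,15)–(2,13): clear
  edge (2,13)–(11,16): crosses AB
  edge (11,16)–(10,18): clear
  edge (10,18)–(0,24): crosses AB
  edge (0,24)–(0,15): clear
  → BLOCKED
Obstacle 3 [(2,3) (5,0) (11,8) (11,10) (2,9)]:
  edge (2,3)–(5,0): clear
  edge (5,0)–(11,8): crosses AB
  edge (11,8)–(11,10): clear
  edge (11,10)–(2,9): crosses AB
  edge (2,9)–(2,3): clear
  → BLOCKED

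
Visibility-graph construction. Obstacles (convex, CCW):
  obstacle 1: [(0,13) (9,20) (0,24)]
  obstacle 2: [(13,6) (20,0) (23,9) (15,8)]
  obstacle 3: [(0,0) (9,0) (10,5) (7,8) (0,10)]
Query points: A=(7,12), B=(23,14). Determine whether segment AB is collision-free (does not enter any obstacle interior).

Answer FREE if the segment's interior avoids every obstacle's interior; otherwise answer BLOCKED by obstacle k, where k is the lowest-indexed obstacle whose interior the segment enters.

FREE

Obstacle 1 [(0,13) (9,20) (0,24)]:
  edge (0,13)–(9,20): clear
  edge (9,20)–(0,24): clear
  edge (0,24)–(0,13): clear
  midpoint (15,13) outside
  → clear
Obstacle 2 [(13,6) (20,0) (23,9) (15,8)]:
  edge (13,6)–(20,0): clear
  edge (20,0)–(23,9): clear
  edge (23,9)–(15,8): clear
  edge (15,8)–(13,6): clear
  midpoint (15,13) outside
  → clear
Obstacle 3 [(0,0) (9,0) (10,5) (7,8) (0,10)]:
  edge (0,0)–(9,0): clear
  edge (9,0)–(10,5): clear
  edge (10,5)–(7,8): clear
  edge (7,8)–(0,10): clear
  edge (0,10)–(0,0): clear
  midpoint (15,13) outside
  → clear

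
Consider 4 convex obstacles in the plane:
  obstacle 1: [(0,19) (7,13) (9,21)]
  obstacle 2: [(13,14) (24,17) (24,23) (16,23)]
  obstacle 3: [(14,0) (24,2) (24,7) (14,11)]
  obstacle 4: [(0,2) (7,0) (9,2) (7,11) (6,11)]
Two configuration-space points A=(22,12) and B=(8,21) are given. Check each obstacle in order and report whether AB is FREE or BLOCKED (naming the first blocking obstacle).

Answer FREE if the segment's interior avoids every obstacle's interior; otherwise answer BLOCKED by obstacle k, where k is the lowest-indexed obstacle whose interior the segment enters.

BLOCKED by obstacle 1

Obstacle 1 [(0,19) (7,13) (9,21)]:
  edge (0,19)–(7,13): clear
  edge (7,13)–(9,21): crosses AB
  edge (9,21)–(0,19): crosses AB
  → BLOCKED
Obstacle 2 [(13,14) (24,17) (24,23) (16,23)]:
  edge (13,14)–(24,17): crosses AB
  edge (24,17)–(24,23): clear
  edge (24,23)–(16,23): clear
  edge (16,23)–(13,14): crosses AB
  → BLOCKED
Obstacle 3 [(14,0) (24,2) (24,7) (14,11)]:
  edge (14,0)–(24,2): clear
  edge (24,2)–(24,7): clear
  edge (24,7)–(14,11): clear
  edge (14,11)–(14,0): clear
  midpoint (15,33/2) outside
  → clear
Obstacle 4 [(0,2) (7,0) (9,2) (7,11) (6,11)]:
  edge (0,2)–(7,0): clear
  edge (7,0)–(9,2): clear
  edge (9,2)–(7,11): clear
  edge (7,11)–(6,11): clear
  edge (6,11)–(0,2): clear
  midpoint (15,33/2) outside
  → clear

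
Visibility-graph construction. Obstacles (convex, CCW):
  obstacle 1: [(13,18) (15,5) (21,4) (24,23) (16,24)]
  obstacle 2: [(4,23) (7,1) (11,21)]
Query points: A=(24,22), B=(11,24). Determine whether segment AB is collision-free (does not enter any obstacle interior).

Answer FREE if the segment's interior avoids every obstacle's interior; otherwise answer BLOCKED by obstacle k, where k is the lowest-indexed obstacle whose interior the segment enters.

Obstacle 1 [(13,18) (15,5) (21,4) (24,23) (16,24)]:
  edge (13,18)–(15,5): clear
  edge (15,5)–(21,4): clear
  edge (21,4)–(24,23): crosses AB
  edge (24,23)–(16,24): clear
  edge (16,24)–(13,18): crosses AB
  → BLOCKED
Obstacle 2 [(4,23) (7,1) (11,21)]:
  edge (4,23)–(7,1): clear
  edge (7,1)–(11,21): clear
  edge (11,21)–(4,23): clear
  midpoint (35/2,23) outside
  → clear

BLOCKED by obstacle 1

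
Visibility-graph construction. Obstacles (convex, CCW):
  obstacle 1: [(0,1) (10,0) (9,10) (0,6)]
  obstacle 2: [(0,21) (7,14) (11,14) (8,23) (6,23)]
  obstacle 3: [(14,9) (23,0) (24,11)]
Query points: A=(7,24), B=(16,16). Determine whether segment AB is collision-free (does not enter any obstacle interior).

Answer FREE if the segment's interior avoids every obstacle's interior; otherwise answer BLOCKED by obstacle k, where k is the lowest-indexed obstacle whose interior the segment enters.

FREE

Obstacle 1 [(0,1) (10,0) (9,10) (0,6)]:
  edge (0,1)–(10,0): clear
  edge (10,0)–(9,10): clear
  edge (9,10)–(0,6): clear
  edge (0,6)–(0,1): clear
  midpoint (23/2,20) outside
  → clear
Obstacle 2 [(0,21) (7,14) (11,14) (8,23) (6,23)]:
  edge (0,21)–(7,14): clear
  edge (7,14)–(11,14): clear
  edge (11,14)–(8,23): clear
  edge (8,23)–(6,23): clear
  edge (6,23)–(0,21): clear
  midpoint (23/2,20) outside
  → clear
Obstacle 3 [(14,9) (23,0) (24,11)]:
  edge (14,9)–(23,0): clear
  edge (23,0)–(24,11): clear
  edge (24,11)–(14,9): clear
  midpoint (23/2,20) outside
  → clear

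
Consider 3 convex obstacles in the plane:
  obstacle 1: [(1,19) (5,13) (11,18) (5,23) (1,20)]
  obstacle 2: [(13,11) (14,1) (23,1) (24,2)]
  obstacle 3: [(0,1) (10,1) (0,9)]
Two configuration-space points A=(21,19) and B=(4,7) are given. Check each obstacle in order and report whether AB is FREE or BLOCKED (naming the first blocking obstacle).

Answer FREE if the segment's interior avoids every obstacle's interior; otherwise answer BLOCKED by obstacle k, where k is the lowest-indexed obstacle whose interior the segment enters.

Obstacle 1 [(1,19) (5,13) (11,18) (5,23) (1,20)]:
  edge (1,19)–(5,13): clear
  edge (5,13)–(11,18): clear
  edge (11,18)–(5,23): clear
  edge (5,23)–(1,20): clear
  edge (1,20)–(1,19): clear
  midpoint (25/2,13) outside
  → clear
Obstacle 2 [(13,11) (14,1) (23,1) (24,2)]:
  edge (13,11)–(14,1): clear
  edge (14,1)–(23,1): clear
  edge (23,1)–(24,2): clear
  edge (24,2)–(13,11): clear
  midpoint (25/2,13) outside
  → clear
Obstacle 3 [(0,1) (10,1) (0,9)]:
  edge (0,1)–(10,1): clear
  edge (10,1)–(0,9): clear
  edge (0,9)–(0,1): clear
  midpoint (25/2,13) outside
  → clear

FREE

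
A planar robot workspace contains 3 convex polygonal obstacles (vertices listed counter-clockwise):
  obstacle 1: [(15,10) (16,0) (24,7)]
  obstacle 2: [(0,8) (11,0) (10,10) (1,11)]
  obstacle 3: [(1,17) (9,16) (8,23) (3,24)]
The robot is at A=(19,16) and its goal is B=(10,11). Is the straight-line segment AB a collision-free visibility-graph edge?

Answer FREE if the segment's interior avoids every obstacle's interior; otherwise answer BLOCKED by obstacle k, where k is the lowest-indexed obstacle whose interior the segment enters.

Obstacle 1 [(15,10) (16,0) (24,7)]:
  edge (15,10)–(16,0): clear
  edge (16,0)–(24,7): clear
  edge (24,7)–(15,10): clear
  midpoint (29/2,27/2) outside
  → clear
Obstacle 2 [(0,8) (11,0) (10,10) (1,11)]:
  edge (0,8)–(11,0): clear
  edge (11,0)–(10,10): clear
  edge (10,10)–(1,11): clear
  edge (1,11)–(0,8): clear
  midpoint (29/2,27/2) outside
  → clear
Obstacle 3 [(1,17) (9,16) (8,23) (3,24)]:
  edge (1,17)–(9,16): clear
  edge (9,16)–(8,23): clear
  edge (8,23)–(3,24): clear
  edge (3,24)–(1,17): clear
  midpoint (29/2,27/2) outside
  → clear

FREE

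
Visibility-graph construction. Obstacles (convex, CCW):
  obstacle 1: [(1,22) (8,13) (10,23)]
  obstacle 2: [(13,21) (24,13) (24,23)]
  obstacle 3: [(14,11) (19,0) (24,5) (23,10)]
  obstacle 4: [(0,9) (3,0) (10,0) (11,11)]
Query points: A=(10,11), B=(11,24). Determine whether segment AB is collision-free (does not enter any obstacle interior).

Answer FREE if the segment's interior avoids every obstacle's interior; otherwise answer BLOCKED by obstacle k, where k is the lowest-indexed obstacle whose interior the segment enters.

Obstacle 1 [(1,22) (8,13) (10,23)]:
  edge (1,22)–(8,13): clear
  edge (8,13)–(10,23): clear
  edge (10,23)–(1,22): clear
  midpoint (21/2,35/2) outside
  → clear
Obstacle 2 [(13,21) (24,13) (24,23)]:
  edge (13,21)–(24,13): clear
  edge (24,13)–(24,23): clear
  edge (24,23)–(13,21): clear
  midpoint (21/2,35/2) outside
  → clear
Obstacle 3 [(14,11) (19,0) (24,5) (23,10)]:
  edge (14,11)–(19,0): clear
  edge (19,0)–(24,5): clear
  edge (24,5)–(23,10): clear
  edge (23,10)–(14,11): clear
  midpoint (21/2,35/2) outside
  → clear
Obstacle 4 [(0,9) (3,0) (10,0) (11,11)]:
  edge (0,9)–(3,0): clear
  edge (3,0)–(10,0): clear
  edge (10,0)–(11,11): clear
  edge (11,11)–(0,9): clear
  midpoint (21/2,35/2) outside
  → clear

FREE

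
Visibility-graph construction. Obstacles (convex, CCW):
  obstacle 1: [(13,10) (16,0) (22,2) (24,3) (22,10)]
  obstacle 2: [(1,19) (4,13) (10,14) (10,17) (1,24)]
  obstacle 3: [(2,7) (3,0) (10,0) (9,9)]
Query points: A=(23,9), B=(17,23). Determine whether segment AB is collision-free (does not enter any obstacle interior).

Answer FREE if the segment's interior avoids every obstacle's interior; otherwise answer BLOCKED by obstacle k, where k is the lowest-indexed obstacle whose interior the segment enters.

Obstacle 1 [(13,10) (16,0) (22,2) (24,3) (22,10)]:
  edge (13,10)–(16,0): clear
  edge (16,0)–(22,2): clear
  edge (22,2)–(24,3): clear
  edge (24,3)–(22,10): clear
  edge (22,10)–(13,10): clear
  midpoint (20,16) outside
  → clear
Obstacle 2 [(1,19) (4,13) (10,14) (10,17) (1,24)]:
  edge (1,19)–(4,13): clear
  edge (4,13)–(10,14): clear
  edge (10,14)–(10,17): clear
  edge (10,17)–(1,24): clear
  edge (1,24)–(1,19): clear
  midpoint (20,16) outside
  → clear
Obstacle 3 [(2,7) (3,0) (10,0) (9,9)]:
  edge (2,7)–(3,0): clear
  edge (3,0)–(10,0): clear
  edge (10,0)–(9,9): clear
  edge (9,9)–(2,7): clear
  midpoint (20,16) outside
  → clear

FREE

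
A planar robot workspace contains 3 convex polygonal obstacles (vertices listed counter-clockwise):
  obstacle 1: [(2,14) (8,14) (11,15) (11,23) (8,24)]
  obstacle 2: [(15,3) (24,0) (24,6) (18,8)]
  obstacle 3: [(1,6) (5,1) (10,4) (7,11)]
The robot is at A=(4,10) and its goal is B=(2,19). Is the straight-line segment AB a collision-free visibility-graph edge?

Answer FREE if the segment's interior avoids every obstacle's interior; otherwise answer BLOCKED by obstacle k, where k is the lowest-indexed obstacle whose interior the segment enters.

BLOCKED by obstacle 1

Obstacle 1 [(2,14) (8,14) (11,15) (11,23) (8,24)]:
  edge (2,14)–(8,14): crosses AB
  edge (8,14)–(11,15): clear
  edge (11,15)–(11,23): clear
  edge (11,23)–(8,24): clear
  edge (8,24)–(2,14): crosses AB
  → BLOCKED
Obstacle 2 [(15,3) (24,0) (24,6) (18,8)]:
  edge (15,3)–(24,0): clear
  edge (24,0)–(24,6): clear
  edge (24,6)–(18,8): clear
  edge (18,8)–(15,3): clear
  midpoint (3,29/2) outside
  → clear
Obstacle 3 [(1,6) (5,1) (10,4) (7,11)]:
  edge (1,6)–(5,1): clear
  edge (5,1)–(10,4): clear
  edge (10,4)–(7,11): clear
  edge (7,11)–(1,6): clear
  midpoint (3,29/2) outside
  → clear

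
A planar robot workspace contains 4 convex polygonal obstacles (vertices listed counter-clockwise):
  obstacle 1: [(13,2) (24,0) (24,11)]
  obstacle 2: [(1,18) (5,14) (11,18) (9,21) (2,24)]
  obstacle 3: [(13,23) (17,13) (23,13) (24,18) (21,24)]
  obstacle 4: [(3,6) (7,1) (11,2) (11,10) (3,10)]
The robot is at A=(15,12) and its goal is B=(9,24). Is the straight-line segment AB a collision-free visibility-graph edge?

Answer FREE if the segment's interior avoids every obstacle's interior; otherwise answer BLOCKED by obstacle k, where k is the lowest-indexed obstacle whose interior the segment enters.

FREE

Obstacle 1 [(13,2) (24,0) (24,11)]:
  edge (13,2)–(24,0): clear
  edge (24,0)–(24,11): clear
  edge (24,11)–(13,2): clear
  midpoint (12,18) outside
  → clear
Obstacle 2 [(1,18) (5,14) (11,18) (9,21) (2,24)]:
  edge (1,18)–(5,14): clear
  edge (5,14)–(11,18): clear
  edge (11,18)–(9,21): clear
  edge (9,21)–(2,24): clear
  edge (2,24)–(1,18): clear
  midpoint (12,18) outside
  → clear
Obstacle 3 [(13,23) (17,13) (23,13) (24,18) (21,24)]:
  edge (13,23)–(17,13): clear
  edge (17,13)–(23,13): clear
  edge (23,13)–(24,18): clear
  edge (24,18)–(21,24): clear
  edge (21,24)–(13,23): clear
  midpoint (12,18) outside
  → clear
Obstacle 4 [(3,6) (7,1) (11,2) (11,10) (3,10)]:
  edge (3,6)–(7,1): clear
  edge (7,1)–(11,2): clear
  edge (11,2)–(11,10): clear
  edge (11,10)–(3,10): clear
  edge (3,10)–(3,6): clear
  midpoint (12,18) outside
  → clear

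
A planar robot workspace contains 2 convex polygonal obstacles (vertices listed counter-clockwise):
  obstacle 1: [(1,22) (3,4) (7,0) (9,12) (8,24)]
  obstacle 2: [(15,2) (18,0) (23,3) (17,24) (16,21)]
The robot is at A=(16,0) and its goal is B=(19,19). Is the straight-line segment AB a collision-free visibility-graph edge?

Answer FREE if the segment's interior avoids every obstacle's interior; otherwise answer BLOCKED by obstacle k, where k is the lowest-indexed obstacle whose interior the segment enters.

Obstacle 1 [(1,22) (3,4) (7,0) (9,12) (8,24)]:
  edge (1,22)–(3,4): clear
  edge (3,4)–(7,0): clear
  edge (7,0)–(9,12): clear
  edge (9,12)–(8,24): clear
  edge (8,24)–(1,22): clear
  midpoint (35/2,19/2) outside
  → clear
Obstacle 2 [(15,2) (18,0) (23,3) (17,24) (16,21)]:
  edge (15,2)–(18,0): crosses AB
  edge (18,0)–(23,3): clear
  edge (23,3)–(17,24): crosses AB
  edge (17,24)–(16,21): clear
  edge (16,21)–(15,2): clear
  → BLOCKED

BLOCKED by obstacle 2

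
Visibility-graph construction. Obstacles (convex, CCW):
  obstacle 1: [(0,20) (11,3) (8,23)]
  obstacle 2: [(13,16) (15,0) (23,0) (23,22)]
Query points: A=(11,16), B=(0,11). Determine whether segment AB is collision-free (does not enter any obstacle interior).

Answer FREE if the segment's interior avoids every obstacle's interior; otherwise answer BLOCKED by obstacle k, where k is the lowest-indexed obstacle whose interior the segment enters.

BLOCKED by obstacle 1

Obstacle 1 [(0,20) (11,3) (8,23)]:
  edge (0,20)–(11,3): crosses AB
  edge (11,3)–(8,23): crosses AB
  edge (8,23)–(0,20): clear
  → BLOCKED
Obstacle 2 [(13,16) (15,0) (23,0) (23,22)]:
  edge (13,16)–(15,0): clear
  edge (15,0)–(23,0): clear
  edge (23,0)–(23,22): clear
  edge (23,22)–(13,16): clear
  midpoint (11/2,27/2) outside
  → clear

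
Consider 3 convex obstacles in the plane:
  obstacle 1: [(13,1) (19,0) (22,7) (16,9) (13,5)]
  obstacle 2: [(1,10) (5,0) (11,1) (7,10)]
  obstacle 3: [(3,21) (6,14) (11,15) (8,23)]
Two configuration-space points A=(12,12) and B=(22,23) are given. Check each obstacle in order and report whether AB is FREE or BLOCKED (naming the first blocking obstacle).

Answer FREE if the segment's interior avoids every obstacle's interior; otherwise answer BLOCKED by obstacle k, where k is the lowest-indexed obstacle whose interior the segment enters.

FREE

Obstacle 1 [(13,1) (19,0) (22,7) (16,9) (13,5)]:
  edge (13,1)–(19,0): clear
  edge (19,0)–(22,7): clear
  edge (22,7)–(16,9): clear
  edge (16,9)–(13,5): clear
  edge (13,5)–(13,1): clear
  midpoint (17,35/2) outside
  → clear
Obstacle 2 [(1,10) (5,0) (11,1) (7,10)]:
  edge (1,10)–(5,0): clear
  edge (5,0)–(11,1): clear
  edge (11,1)–(7,10): clear
  edge (7,10)–(1,10): clear
  midpoint (17,35/2) outside
  → clear
Obstacle 3 [(3,21) (6,14) (11,15) (8,23)]:
  edge (3,21)–(6,14): clear
  edge (6,14)–(11,15): clear
  edge (11,15)–(8,23): clear
  edge (8,23)–(3,21): clear
  midpoint (17,35/2) outside
  → clear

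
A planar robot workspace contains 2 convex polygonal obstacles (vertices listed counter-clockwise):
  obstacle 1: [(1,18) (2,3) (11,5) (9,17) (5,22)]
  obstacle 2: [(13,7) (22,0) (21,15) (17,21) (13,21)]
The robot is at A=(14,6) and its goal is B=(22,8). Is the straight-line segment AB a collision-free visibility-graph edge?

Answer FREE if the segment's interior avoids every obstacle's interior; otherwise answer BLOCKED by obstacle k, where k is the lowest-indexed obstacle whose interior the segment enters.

BLOCKED by obstacle 2

Obstacle 1 [(1,18) (2,3) (11,5) (9,17) (5,22)]:
  edge (1,18)–(2,3): clear
  edge (2,3)–(11,5): clear
  edge (11,5)–(9,17): clear
  edge (9,17)–(5,22): clear
  edge (5,22)–(1,18): clear
  midpoint (18,7) outside
  → clear
Obstacle 2 [(13,7) (22,0) (21,15) (17,21) (13,21)]:
  edge (13,7)–(22,0): crosses AB
  edge (22,0)–(21,15): crosses AB
  edge (21,15)–(17,21): clear
  edge (17,21)–(13,21): clear
  edge (13,21)–(13,7): clear
  → BLOCKED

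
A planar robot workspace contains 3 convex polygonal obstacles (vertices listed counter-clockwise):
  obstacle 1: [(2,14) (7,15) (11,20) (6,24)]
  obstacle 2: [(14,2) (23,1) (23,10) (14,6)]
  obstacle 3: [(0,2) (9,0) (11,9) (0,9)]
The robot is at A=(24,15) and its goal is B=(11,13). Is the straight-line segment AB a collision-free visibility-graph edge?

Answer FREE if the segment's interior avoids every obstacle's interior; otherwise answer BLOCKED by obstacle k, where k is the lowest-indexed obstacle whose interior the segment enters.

Obstacle 1 [(2,14) (7,15) (11,20) (6,24)]:
  edge (2,14)–(7,15): clear
  edge (7,15)–(11,20): clear
  edge (11,20)–(6,24): clear
  edge (6,24)–(2,14): clear
  midpoint (35/2,14) outside
  → clear
Obstacle 2 [(14,2) (23,1) (23,10) (14,6)]:
  edge (14,2)–(23,1): clear
  edge (23,1)–(23,10): clear
  edge (23,10)–(14,6): clear
  edge (14,6)–(14,2): clear
  midpoint (35/2,14) outside
  → clear
Obstacle 3 [(0,2) (9,0) (11,9) (0,9)]:
  edge (0,2)–(9,0): clear
  edge (9,0)–(11,9): clear
  edge (11,9)–(0,9): clear
  edge (0,9)–(0,2): clear
  midpoint (35/2,14) outside
  → clear

FREE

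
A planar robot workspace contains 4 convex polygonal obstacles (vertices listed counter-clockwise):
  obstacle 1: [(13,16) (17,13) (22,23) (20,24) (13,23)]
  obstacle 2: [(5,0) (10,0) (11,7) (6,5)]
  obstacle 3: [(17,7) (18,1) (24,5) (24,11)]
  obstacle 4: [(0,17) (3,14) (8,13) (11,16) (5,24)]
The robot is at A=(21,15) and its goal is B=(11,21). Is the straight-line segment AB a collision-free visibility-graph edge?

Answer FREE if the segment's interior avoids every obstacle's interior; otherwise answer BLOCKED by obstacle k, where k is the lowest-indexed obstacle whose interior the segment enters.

BLOCKED by obstacle 1

Obstacle 1 [(13,16) (17,13) (22,23) (20,24) (13,23)]:
  edge (13,16)–(17,13): clear
  edge (17,13)–(22,23): crosses AB
  edge (22,23)–(20,24): clear
  edge (20,24)–(13,23): clear
  edge (13,23)–(13,16): crosses AB
  → BLOCKED
Obstacle 2 [(5,0) (10,0) (11,7) (6,5)]:
  edge (5,0)–(10,0): clear
  edge (10,0)–(11,7): clear
  edge (11,7)–(6,5): clear
  edge (6,5)–(5,0): clear
  midpoint (16,18) outside
  → clear
Obstacle 3 [(17,7) (18,1) (24,5) (24,11)]:
  edge (17,7)–(18,1): clear
  edge (18,1)–(24,5): clear
  edge (24,5)–(24,11): clear
  edge (24,11)–(17,7): clear
  midpoint (16,18) outside
  → clear
Obstacle 4 [(0,17) (3,14) (8,13) (11,16) (5,24)]:
  edge (0,17)–(3,14): clear
  edge (3,14)–(8,13): clear
  edge (8,13)–(11,16): clear
  edge (11,16)–(5,24): clear
  edge (5,24)–(0,17): clear
  midpoint (16,18) outside
  → clear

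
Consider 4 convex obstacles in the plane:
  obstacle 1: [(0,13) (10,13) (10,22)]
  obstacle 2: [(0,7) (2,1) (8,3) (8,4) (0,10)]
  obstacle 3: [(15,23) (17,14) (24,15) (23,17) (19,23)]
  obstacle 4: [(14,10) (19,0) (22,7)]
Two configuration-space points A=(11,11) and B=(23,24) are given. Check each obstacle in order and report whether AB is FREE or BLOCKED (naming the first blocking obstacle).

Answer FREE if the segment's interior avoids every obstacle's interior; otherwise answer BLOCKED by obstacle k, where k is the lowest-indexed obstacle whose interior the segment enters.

BLOCKED by obstacle 3

Obstacle 1 [(0,13) (10,13) (10,22)]:
  edge (0,13)–(10,13): clear
  edge (10,13)–(10,22): clear
  edge (10,22)–(0,13): clear
  midpoint (17,35/2) outside
  → clear
Obstacle 2 [(0,7) (2,1) (8,3) (8,4) (0,10)]:
  edge (0,7)–(2,1): clear
  edge (2,1)–(8,3): clear
  edge (8,3)–(8,4): clear
  edge (8,4)–(0,10): clear
  edge (0,10)–(0,7): clear
  midpoint (17,35/2) outside
  → clear
Obstacle 3 [(15,23) (17,14) (24,15) (23,17) (19,23)]:
  edge (15,23)–(17,14): crosses AB
  edge (17,14)–(24,15): clear
  edge (24,15)–(23,17): clear
  edge (23,17)–(19,23): crosses AB
  edge (19,23)–(15,23): clear
  → BLOCKED
Obstacle 4 [(14,10) (19,0) (22,7)]:
  edge (14,10)–(19,0): clear
  edge (19,0)–(22,7): clear
  edge (22,7)–(14,10): clear
  midpoint (17,35/2) outside
  → clear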